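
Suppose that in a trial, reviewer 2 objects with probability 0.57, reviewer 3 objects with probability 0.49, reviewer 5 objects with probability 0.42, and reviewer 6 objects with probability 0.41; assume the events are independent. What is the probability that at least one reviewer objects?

Since the events are independent, P(none) is the product of the individual non-occurrence probabilities.
P(none) = (1 − 0.57) × (1 − 0.49) × (1 − 0.42) × (1 − 0.41) = 0.43 × 0.51 × 0.58 × 0.59 = 0.07504446
P(at least one) = 1 − 0.07504446 = 0.92495554

0.92495554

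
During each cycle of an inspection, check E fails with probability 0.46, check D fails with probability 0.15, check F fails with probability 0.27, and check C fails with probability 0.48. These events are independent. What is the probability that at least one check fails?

0.8257636

P(none) = (1 − 0.46) × (1 − 0.15) × (1 − 0.27) × (1 − 0.48) = 0.54 × 0.85 × 0.73 × 0.52 = 0.1742364
P(at least one) = 1 − 0.1742364 = 0.8257636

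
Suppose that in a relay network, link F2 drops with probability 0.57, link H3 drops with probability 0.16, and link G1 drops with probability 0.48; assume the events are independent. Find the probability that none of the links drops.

0.187824

P(none) = (1 − 0.57) × (1 − 0.16) × (1 − 0.48) = 0.43 × 0.84 × 0.52 = 0.187824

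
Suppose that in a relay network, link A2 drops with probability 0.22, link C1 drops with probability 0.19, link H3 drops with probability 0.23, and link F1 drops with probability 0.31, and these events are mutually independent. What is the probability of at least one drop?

0.66432466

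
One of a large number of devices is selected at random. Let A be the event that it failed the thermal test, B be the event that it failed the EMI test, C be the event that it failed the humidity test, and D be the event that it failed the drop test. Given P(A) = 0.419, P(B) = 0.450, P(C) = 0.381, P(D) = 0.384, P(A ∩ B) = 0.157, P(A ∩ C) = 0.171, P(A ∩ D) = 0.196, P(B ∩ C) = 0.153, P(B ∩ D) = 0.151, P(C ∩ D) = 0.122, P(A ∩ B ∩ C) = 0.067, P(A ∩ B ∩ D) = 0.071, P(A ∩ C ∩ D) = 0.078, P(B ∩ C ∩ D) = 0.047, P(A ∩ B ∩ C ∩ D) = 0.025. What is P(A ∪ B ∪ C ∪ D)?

0.922

P(A ∪ B ∪ C ∪ D) = 0.419 + 0.450 + 0.381 + 0.384 − 0.157 − 0.171 − 0.196 − 0.153 − 0.151 − 0.122 + 0.067 + 0.071 + 0.078 + 0.047 − 0.025 = 0.922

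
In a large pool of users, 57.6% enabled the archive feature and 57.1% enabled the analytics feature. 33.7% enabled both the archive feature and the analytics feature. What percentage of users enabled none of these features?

19.0%

By inclusion–exclusion:
P(at least one) = 57.6 + 57.1 − 33.7 = 81.0%
P(none) = 100% − 81.0% = 19.0%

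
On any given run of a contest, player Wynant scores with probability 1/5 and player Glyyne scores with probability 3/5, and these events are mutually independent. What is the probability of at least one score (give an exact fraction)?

17/25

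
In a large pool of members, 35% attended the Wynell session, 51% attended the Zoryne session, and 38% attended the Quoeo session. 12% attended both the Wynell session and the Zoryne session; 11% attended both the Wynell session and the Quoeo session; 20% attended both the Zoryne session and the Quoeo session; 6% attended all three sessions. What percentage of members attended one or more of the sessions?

87%

P(at least one) = 35 + 51 + 38 − 12 − 11 − 20 + 6 = 87%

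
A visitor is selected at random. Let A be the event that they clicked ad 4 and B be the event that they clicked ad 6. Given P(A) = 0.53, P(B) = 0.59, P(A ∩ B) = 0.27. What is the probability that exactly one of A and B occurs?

0.58

P(exactly one) = 0.53 + 0.59 − 2·0.27 = 0.58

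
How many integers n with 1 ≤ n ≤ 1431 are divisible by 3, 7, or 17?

⌊1431/3⌋ + ⌊1431/7⌋ + ⌊1431/17⌋ − ⌊1431/21⌋ − ⌊1431/51⌋ − ⌊1431/119⌋ + ⌊1431/357⌋ = 477 + 204 + 84 − 68 − 28 − 12 + 4 = 661

661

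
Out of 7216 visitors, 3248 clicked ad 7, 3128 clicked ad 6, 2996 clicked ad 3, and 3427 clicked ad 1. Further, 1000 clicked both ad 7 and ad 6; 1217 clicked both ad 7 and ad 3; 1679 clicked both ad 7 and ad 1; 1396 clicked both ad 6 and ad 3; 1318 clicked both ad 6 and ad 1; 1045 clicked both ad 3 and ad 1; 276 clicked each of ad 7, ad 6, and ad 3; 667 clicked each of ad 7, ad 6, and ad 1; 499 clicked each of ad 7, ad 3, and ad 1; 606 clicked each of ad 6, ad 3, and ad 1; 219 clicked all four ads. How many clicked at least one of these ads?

6973

N(≥1) = 3248 + 3128 + 2996 + 3427 − 1000 − 1217 − 1679 − 1396 − 1318 − 1045 + 276 + 667 + 499 + 606 − 219 = 6973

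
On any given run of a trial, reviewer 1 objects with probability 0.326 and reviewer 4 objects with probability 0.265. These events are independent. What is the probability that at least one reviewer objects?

0.50461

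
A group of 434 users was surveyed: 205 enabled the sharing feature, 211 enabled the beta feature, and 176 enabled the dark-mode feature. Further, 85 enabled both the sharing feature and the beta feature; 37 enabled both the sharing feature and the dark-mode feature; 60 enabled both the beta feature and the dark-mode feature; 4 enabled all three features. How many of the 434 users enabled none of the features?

By inclusion–exclusion:
|at least one| = 205 + 211 + 176 − 85 − 37 − 60 + 4 = 414
None: 434 − 414 = 20

20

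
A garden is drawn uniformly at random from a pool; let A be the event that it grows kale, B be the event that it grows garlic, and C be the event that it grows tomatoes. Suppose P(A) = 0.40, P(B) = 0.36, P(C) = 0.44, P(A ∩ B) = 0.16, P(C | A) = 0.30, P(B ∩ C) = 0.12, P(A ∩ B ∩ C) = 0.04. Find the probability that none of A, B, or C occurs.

0.16

P(A ∩ C) = P(A)·P(C|A) = 0.40 × 0.30 = 0.12
Using inclusion–exclusion:
P(A ∪ B ∪ C) = 0.40 + 0.36 + 0.44 − 0.16 − 0.12 − 0.12 + 0.04 = 0.84
P(none) = 1 − 0.84 = 0.16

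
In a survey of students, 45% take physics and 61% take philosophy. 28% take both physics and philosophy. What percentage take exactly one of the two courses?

50%

P(exactly one) = 45 + 61 − 2·28 = 50%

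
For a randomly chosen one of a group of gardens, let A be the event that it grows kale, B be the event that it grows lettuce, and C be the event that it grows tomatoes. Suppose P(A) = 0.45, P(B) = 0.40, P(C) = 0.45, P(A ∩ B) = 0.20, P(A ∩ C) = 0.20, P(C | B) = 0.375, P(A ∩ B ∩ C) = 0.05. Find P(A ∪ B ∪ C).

0.80

P(B ∩ C) = P(B)·P(C|B) = 0.40 × 0.375 = 0.15
P(A ∪ B ∪ C) = 0.45 + 0.40 + 0.45 − 0.20 − 0.20 − 0.15 + 0.05 = 0.80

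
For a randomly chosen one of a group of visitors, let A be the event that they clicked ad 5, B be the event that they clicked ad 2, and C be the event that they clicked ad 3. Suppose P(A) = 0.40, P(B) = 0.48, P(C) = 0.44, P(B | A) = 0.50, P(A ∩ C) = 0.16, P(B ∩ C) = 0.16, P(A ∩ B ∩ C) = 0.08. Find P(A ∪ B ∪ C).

P(A ∩ B) = P(A)·P(B|A) = 0.40 × 0.50 = 0.20
P(A ∪ B ∪ C) = 0.40 + 0.48 + 0.44 − 0.20 − 0.16 − 0.16 + 0.08 = 0.88

0.88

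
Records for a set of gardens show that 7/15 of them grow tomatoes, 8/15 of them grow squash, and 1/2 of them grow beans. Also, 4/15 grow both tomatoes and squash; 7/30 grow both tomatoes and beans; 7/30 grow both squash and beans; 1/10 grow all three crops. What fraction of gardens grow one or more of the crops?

13/15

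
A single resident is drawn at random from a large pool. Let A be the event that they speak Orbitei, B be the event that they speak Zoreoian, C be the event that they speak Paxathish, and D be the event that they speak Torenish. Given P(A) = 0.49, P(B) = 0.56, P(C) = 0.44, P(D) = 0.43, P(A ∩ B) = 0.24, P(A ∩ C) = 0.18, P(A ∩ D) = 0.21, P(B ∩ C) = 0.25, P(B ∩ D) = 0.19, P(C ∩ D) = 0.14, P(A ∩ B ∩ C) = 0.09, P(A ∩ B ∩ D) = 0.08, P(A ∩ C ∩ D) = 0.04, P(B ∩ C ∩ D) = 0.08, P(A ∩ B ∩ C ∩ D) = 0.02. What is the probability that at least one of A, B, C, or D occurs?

0.98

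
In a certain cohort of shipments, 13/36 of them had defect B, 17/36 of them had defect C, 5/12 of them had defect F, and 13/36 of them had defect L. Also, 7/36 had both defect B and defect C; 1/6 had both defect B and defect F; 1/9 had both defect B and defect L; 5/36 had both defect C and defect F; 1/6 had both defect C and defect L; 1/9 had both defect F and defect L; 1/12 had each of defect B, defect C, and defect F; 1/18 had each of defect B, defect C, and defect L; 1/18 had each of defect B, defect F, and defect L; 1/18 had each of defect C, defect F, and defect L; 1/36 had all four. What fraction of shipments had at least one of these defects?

P(union) = 13/36 + 17/36 + 5/12 + 13/36 − 7/36 − 1/6 − 1/9 − 5/36 − 1/6 − 1/9 + 1/12 + 1/18 + 1/18 + 1/18 − 1/36 = 17/18

17/18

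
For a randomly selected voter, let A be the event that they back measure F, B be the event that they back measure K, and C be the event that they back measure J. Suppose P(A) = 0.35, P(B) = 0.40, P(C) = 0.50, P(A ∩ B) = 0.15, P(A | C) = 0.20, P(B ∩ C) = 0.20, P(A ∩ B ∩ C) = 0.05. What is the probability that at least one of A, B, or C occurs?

0.85

P(A ∩ C) = P(C)·P(A|C) = 0.50 × 0.20 = 0.10
Using inclusion–exclusion:
P(A ∪ B ∪ C) = 0.35 + 0.40 + 0.50 − 0.15 − 0.10 − 0.20 + 0.05 = 0.85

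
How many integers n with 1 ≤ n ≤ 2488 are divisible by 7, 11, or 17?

663

By inclusion–exclusion:
floor(2488/7) + floor(2488/11) + floor(2488/17) − floor(2488/77) − floor(2488/119) − floor(2488/187) + floor(2488/1309) = 355 + 226 + 146 − 32 − 20 − 13 + 1 = 663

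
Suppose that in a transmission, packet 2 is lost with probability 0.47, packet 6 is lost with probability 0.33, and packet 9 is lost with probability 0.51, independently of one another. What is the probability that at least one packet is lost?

0.826001

Since the events are independent, P(none) is the product of the individual non-occurrence probabilities.
P(none) = (1 − 0.47) × (1 − 0.33) × (1 − 0.51) = 0.53 × 0.67 × 0.49 = 0.173999
P(at least one) = 1 − 0.173999 = 0.826001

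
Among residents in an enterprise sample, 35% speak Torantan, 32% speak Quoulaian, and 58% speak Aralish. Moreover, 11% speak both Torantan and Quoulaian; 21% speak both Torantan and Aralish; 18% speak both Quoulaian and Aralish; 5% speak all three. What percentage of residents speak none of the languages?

Using inclusion–exclusion:
P(union) = 35 + 32 + 58 − 11 − 21 − 18 + 5 = 80%
P(none) = 100% − 80% = 20%

20%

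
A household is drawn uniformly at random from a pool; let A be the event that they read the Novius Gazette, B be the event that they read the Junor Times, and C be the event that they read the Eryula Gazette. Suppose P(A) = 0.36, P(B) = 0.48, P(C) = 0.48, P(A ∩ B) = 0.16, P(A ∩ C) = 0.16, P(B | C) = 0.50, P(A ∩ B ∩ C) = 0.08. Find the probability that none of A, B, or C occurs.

0.16

P(B ∩ C) = P(C)·P(B|C) = 0.48 × 0.50 = 0.24
P(A ∪ B ∪ C) = 0.36 + 0.48 + 0.48 − 0.16 − 0.16 − 0.24 + 0.08 = 0.84
P(none) = 1 − 0.84 = 0.16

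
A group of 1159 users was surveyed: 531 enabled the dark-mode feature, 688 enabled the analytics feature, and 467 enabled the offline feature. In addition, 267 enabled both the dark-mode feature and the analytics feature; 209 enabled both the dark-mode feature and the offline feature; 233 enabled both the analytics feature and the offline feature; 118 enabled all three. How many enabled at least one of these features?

1095

N(≥1) = 531 + 688 + 467 − 267 − 209 − 233 + 118 = 1095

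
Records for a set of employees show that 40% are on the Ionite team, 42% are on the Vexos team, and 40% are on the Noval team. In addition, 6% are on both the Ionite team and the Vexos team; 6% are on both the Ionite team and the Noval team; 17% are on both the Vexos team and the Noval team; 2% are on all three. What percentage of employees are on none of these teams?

5%

By inclusion-exclusion,
P(≥1) = 40 + 42 + 40 − 6 − 6 − 17 + 2 = 95%
P(none) = 100% − 95% = 5%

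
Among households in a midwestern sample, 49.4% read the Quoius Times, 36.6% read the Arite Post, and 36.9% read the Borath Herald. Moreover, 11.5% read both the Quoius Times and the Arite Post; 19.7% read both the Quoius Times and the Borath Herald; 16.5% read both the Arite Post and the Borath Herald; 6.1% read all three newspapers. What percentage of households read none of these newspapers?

18.7%

P(≥1) = 49.4 + 36.6 + 36.9 − 11.5 − 19.7 − 16.5 + 6.1 = 81.3%
P(none) = 100% − 81.3% = 18.7%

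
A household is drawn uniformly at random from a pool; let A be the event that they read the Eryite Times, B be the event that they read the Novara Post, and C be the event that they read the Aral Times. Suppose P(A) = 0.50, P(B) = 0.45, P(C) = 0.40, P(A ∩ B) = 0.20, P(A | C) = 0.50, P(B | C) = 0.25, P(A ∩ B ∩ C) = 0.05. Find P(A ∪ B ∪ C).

P(A ∩ C) = P(C)·P(A|C) = 0.40 × 0.50 = 0.20
P(B ∩ C) = P(C)·P(B|C) = 0.40 × 0.25 = 0.10
By inclusion-exclusion,
P(A ∪ B ∪ C) = 0.50 + 0.45 + 0.40 − 0.20 − 0.20 − 0.10 + 0.05 = 0.90

0.90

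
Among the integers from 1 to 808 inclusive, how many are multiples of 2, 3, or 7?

⌊808/2⌋ + ⌊808/3⌋ + ⌊808/7⌋ − ⌊808/6⌋ − ⌊808/14⌋ − ⌊808/21⌋ + ⌊808/42⌋ = 404 + 269 + 115 − 134 − 57 − 38 + 19 = 578

578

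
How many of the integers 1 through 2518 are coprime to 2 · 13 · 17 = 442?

1094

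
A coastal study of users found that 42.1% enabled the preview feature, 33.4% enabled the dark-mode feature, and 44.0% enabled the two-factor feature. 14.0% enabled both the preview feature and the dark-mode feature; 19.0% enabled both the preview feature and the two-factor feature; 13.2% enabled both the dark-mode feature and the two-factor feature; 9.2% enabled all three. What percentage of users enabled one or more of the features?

P(at least one) = 42.1 + 33.4 + 44.0 − 14.0 − 19.0 − 13.2 + 9.2 = 82.5%

82.5%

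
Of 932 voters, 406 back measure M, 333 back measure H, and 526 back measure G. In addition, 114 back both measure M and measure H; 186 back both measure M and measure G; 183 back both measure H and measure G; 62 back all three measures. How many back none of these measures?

Using inclusion–exclusion:
|at least one| = 406 + 333 + 526 − 114 − 186 − 183 + 62 = 844
None: 932 − 844 = 88

88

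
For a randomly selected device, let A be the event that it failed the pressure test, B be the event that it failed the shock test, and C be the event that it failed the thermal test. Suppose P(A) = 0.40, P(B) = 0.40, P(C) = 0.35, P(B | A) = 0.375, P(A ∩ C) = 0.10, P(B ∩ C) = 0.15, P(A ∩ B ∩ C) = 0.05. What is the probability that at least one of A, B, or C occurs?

P(A ∩ B) = P(A)·P(B|A) = 0.40 × 0.375 = 0.15
P(A ∪ B ∪ C) = 0.40 + 0.40 + 0.35 − 0.15 − 0.10 − 0.15 + 0.05 = 0.80

0.80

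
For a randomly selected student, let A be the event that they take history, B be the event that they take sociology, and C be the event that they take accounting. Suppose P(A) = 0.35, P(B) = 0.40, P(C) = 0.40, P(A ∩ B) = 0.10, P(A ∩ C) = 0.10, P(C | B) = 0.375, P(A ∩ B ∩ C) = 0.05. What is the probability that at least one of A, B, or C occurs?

P(B ∩ C) = P(B)·P(C|B) = 0.40 × 0.375 = 0.15
P(A ∪ B ∪ C) = 0.35 + 0.40 + 0.40 − 0.10 − 0.10 − 0.15 + 0.05 = 0.85

0.85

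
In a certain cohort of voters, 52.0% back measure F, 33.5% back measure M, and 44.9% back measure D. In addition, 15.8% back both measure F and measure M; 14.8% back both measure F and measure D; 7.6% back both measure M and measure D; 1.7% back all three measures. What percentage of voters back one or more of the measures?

P(≥1) = 52.0 + 33.5 + 44.9 − 15.8 − 14.8 − 7.6 + 1.7 = 93.9%

93.9%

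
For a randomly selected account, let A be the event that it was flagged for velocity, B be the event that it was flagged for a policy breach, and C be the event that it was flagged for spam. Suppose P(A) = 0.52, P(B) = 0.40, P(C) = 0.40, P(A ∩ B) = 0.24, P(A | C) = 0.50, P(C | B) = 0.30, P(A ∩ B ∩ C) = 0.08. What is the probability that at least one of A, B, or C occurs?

0.84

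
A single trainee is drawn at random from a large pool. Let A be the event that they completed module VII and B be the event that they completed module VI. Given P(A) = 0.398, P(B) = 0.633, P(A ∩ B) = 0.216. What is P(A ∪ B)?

Using inclusion–exclusion:
P(A ∪ B) = 0.398 + 0.633 − 0.216 = 0.815

0.815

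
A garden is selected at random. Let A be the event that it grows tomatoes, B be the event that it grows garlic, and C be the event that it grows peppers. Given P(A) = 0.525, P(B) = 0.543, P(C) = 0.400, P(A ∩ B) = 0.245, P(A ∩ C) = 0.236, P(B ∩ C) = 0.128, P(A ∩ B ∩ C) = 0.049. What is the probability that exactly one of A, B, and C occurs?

P(exactly one) = 0.525 + 0.543 + 0.400 − 2·0.245 − 2·0.236 − 2·0.128 + 3·0.049 = 0.397

0.397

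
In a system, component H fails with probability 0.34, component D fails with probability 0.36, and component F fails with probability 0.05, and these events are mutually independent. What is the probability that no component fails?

0.40128

Independence gives P(none) = ∏(1 − pᵢ).
P(none) = (1 − 0.34) × (1 − 0.36) × (1 − 0.05) = 0.66 × 0.64 × 0.95 = 0.40128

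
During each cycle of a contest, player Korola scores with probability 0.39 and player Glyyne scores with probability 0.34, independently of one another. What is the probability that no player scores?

P(none) = (1 − 0.39) × (1 − 0.34) = 0.61 × 0.66 = 0.4026

0.4026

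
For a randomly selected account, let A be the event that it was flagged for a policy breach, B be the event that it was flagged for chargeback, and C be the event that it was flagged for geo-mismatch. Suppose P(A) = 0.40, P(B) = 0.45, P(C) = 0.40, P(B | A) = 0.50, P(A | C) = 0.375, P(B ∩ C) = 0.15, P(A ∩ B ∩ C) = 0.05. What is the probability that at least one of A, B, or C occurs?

0.80

P(A ∩ B) = P(A)·P(B|A) = 0.40 × 0.50 = 0.20
P(A ∩ C) = P(C)·P(A|C) = 0.40 × 0.375 = 0.15
By inclusion–exclusion:
P(A ∪ B ∪ C) = 0.40 + 0.45 + 0.40 − 0.20 − 0.15 − 0.15 + 0.05 = 0.80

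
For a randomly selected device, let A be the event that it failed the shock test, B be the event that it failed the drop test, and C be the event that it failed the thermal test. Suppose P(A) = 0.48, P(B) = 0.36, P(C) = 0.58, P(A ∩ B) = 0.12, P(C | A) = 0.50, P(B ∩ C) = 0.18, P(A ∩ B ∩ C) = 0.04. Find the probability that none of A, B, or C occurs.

P(A ∩ C) = P(A)·P(C|A) = 0.48 × 0.50 = 0.24
By inclusion-exclusion,
P(A ∪ B ∪ C) = 0.48 + 0.36 + 0.58 − 0.12 − 0.24 − 0.18 + 0.04 = 0.92
P(none) = 1 − 0.92 = 0.08

0.08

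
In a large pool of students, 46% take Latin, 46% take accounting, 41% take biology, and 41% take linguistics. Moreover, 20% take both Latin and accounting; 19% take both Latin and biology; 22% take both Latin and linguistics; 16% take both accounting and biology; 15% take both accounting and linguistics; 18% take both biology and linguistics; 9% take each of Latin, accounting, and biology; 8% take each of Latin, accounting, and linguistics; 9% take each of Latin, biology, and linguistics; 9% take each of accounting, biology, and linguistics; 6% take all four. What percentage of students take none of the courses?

By inclusion–exclusion:
P(at least one) = 46 + 46 + 41 + 41 − 20 − 19 − 22 − 16 − 15 − 18 + 9 + 8 + 9 + 9 − 6 = 93%
P(none) = 100% − 93% = 7%

7%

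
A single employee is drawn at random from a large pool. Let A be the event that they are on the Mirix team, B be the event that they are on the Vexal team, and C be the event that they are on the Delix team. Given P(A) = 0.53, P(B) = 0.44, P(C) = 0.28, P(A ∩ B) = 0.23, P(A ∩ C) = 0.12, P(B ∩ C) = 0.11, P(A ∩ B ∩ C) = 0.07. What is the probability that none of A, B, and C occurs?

0.14

By inclusion–exclusion:
P(A ∪ B ∪ C) = 0.53 + 0.44 + 0.28 − 0.23 − 0.12 − 0.11 + 0.07 = 0.86
P(none) = 1 − 0.86 = 0.14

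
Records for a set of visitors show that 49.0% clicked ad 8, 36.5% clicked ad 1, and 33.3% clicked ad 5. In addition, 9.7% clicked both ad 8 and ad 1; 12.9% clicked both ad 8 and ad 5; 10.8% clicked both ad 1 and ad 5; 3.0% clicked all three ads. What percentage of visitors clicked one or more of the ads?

88.4%

Inclusion–exclusion gives
P(union) = 49.0 + 36.5 + 33.3 − 9.7 − 12.9 − 10.8 + 3.0 = 88.4%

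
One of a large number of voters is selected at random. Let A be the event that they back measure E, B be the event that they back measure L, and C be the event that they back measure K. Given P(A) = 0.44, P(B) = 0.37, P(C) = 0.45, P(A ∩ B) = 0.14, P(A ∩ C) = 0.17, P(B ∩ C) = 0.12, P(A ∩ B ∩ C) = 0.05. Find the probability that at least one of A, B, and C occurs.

P(A ∪ B ∪ C) = 0.44 + 0.37 + 0.45 − 0.14 − 0.17 − 0.12 + 0.05 = 0.88

0.88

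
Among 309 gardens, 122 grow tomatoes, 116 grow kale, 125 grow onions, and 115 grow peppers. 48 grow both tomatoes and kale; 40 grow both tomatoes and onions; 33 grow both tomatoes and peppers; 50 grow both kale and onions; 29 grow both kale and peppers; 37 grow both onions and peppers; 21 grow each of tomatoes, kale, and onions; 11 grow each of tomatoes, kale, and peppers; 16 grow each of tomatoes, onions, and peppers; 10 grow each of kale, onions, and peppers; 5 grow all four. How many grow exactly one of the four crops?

By inclusion–exclusion (exactly-one form):
N(exactly one) = 122 + 116 + 125 + 115 − 2·48 − 2·40 − 2·33 − 2·50 − 2·29 − 2·37 + 3·21 + 3·11 + 3·16 + 3·10 − 4·5 = 158

158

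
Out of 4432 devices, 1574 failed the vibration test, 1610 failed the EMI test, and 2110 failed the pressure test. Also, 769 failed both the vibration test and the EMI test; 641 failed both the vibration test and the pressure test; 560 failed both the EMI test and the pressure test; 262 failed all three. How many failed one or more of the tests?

3586

By inclusion-exclusion,
|at least one| = 1574 + 1610 + 2110 − 769 − 641 − 560 + 262 = 3586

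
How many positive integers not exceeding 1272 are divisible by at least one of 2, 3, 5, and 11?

By inclusion–exclusion:
⌊1272/2⌋ + ⌊1272/3⌋ + ⌊1272/5⌋ + ⌊1272/11⌋ − ⌊1272/6⌋ − ⌊1272/10⌋ − ⌊1272/22⌋ − ⌊1272/15⌋ − ⌊1272/33⌋ − ⌊1272/55⌋ + ⌊1272/30⌋ + ⌊1272/66⌋ + ⌊1272/110⌋ + ⌊1272/165⌋ − ⌊1272/330⌋ = 636 + 424 + 254 + 115 − 212 − 127 − 57 − 84 − 38 − 23 + 42 + 19 + 11 + 7 − 3 = 964

964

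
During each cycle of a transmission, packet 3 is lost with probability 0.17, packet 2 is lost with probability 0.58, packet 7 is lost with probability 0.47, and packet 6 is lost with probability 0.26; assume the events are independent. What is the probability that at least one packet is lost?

0.86327908

P(none) = (1 − 0.17) × (1 − 0.58) × (1 − 0.47) × (1 − 0.26) = 0.83 × 0.42 × 0.53 × 0.74 = 0.13672092
P(at least one) = 1 − 0.13672092 = 0.86327908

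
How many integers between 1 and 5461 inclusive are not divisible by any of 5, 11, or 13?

⌊5461/5⌋ + ⌊5461/11⌋ + ⌊5461/13⌋ − ⌊5461/55⌋ − ⌊5461/65⌋ − ⌊5461/143⌋ + ⌊5461/715⌋ = 1092 + 496 + 420 − 99 − 84 − 38 + 7 = 1794
5461 − 1794 = 3667

3667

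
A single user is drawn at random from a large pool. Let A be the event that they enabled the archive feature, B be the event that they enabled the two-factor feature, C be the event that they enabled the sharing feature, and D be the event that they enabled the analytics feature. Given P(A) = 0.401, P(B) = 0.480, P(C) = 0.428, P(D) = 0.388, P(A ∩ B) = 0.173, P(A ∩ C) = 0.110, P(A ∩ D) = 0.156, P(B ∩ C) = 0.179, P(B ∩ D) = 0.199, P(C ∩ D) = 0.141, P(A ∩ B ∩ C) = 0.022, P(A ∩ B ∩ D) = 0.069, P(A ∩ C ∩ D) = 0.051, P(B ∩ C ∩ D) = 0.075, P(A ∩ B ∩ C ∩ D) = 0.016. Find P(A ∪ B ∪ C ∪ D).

P(A ∪ B ∪ C ∪ D) = 0.401 + 0.480 + 0.428 + 0.388 − 0.173 − 0.110 − 0.156 − 0.179 − 0.199 − 0.141 + 0.022 + 0.069 + 0.051 + 0.075 − 0.016 = 0.940

0.940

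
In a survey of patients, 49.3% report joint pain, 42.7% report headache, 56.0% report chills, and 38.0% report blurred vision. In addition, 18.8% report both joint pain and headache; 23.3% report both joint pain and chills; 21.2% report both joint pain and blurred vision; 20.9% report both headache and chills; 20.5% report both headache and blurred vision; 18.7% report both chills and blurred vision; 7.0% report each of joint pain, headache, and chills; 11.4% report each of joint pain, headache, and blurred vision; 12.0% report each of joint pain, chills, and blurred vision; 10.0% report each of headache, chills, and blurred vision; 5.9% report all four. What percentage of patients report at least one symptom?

P(≥1) = 49.3 + 42.7 + 56.0 + 38.0 − 18.8 − 23.3 − 21.2 − 20.9 − 20.5 − 18.7 + 7.0 + 11.4 + 12.0 + 10.0 − 5.9 = 97.1%

97.1%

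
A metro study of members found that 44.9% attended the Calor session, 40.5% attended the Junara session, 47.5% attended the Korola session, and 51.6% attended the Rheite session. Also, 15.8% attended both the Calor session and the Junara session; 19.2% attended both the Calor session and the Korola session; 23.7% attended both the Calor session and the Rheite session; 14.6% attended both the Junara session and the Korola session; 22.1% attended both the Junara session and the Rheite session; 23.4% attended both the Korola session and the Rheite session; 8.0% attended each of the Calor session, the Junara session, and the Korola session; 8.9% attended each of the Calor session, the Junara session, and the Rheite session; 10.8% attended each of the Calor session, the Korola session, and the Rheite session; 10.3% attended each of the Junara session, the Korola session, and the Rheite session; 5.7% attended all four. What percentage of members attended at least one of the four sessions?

98.0%

P(union) = 44.9 + 40.5 + 47.5 + 51.6 − 15.8 − 19.2 − 23.7 − 14.6 − 22.1 − 23.4 + 8.0 + 8.9 + 10.8 + 10.3 − 5.7 = 98.0%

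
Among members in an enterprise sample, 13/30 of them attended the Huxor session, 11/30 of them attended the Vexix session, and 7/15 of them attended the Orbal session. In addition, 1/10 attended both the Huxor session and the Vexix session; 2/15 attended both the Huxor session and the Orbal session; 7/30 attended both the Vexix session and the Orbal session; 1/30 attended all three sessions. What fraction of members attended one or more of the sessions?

Apply inclusion-exclusion:
P(≥1) = 13/30 + 11/30 + 7/15 − 1/10 − 2/15 − 7/30 + 1/30 = 5/6

5/6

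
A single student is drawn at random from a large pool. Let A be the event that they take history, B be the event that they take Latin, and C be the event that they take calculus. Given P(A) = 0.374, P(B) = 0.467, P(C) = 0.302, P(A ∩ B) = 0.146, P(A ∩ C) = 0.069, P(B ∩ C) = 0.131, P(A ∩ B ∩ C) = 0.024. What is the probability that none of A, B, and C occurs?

P(A ∪ B ∪ C) = 0.374 + 0.467 + 0.302 − 0.146 − 0.069 − 0.131 + 0.024 = 0.821
P(none) = 1 − 0.821 = 0.179

0.179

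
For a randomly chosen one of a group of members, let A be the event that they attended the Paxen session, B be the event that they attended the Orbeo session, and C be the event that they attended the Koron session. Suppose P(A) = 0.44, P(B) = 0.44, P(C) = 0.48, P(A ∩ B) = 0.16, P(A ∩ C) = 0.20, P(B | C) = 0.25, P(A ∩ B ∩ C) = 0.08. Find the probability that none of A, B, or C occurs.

0.04

P(B ∩ C) = P(C)·P(B|C) = 0.48 × 0.25 = 0.12
P(A ∪ B ∪ C) = 0.44 + 0.44 + 0.48 − 0.16 − 0.20 − 0.12 + 0.08 = 0.96
P(none) = 1 − 0.96 = 0.04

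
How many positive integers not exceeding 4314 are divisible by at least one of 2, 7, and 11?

2633

By inclusion–exclusion:
floor(4314/2) + floor(4314/7) + floor(4314/11) − floor(4314/14) − floor(4314/22) − floor(4314/77) + floor(4314/154) = 2157 + 616 + 392 − 308 − 196 − 56 + 28 = 2633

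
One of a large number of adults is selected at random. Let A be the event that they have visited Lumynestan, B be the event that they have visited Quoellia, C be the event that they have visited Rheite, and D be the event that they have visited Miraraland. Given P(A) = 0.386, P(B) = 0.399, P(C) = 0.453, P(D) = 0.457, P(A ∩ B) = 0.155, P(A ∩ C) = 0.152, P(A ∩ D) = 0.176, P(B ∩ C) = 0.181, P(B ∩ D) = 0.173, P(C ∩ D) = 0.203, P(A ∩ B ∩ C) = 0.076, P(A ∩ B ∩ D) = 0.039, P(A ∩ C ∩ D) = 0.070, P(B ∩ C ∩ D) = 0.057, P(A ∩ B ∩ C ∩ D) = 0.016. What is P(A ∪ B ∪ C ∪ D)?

0.881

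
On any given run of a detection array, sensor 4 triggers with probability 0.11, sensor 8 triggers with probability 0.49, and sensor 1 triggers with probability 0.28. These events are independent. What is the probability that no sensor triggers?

P(none) = (1 − 0.11) × (1 − 0.49) × (1 − 0.28) = 0.89 × 0.51 × 0.72 = 0.326808

0.326808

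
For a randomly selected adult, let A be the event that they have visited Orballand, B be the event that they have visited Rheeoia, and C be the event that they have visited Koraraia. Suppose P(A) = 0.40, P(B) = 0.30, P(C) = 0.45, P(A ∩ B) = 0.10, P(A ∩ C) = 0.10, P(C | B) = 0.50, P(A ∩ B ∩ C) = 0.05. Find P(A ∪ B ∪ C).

P(B ∩ C) = P(B)·P(C|B) = 0.30 × 0.50 = 0.15
By inclusion–exclusion:
P(A ∪ B ∪ C) = 0.40 + 0.30 + 0.45 − 0.10 − 0.10 − 0.15 + 0.05 = 0.85

0.85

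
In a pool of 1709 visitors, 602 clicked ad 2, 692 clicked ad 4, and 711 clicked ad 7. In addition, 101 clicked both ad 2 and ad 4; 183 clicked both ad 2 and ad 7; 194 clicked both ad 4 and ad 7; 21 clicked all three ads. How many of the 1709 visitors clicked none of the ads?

161

Inclusion–exclusion gives
N(≥1) = 602 + 692 + 711 − 101 − 183 − 194 + 21 = 1548
None: 1709 − 1548 = 161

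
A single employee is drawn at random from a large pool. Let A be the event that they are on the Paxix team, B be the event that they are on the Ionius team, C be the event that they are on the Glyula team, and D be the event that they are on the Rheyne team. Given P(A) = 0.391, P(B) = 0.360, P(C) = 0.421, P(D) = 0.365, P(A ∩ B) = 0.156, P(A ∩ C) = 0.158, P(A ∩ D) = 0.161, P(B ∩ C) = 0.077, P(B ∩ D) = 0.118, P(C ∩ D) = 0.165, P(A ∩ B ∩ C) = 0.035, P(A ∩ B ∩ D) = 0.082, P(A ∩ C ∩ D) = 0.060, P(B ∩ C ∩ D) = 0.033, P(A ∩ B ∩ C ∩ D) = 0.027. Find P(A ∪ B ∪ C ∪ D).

0.885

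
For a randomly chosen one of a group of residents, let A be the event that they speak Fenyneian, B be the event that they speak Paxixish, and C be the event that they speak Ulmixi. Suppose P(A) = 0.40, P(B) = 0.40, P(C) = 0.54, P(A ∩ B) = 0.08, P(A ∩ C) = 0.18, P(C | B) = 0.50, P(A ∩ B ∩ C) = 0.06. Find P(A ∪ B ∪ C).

0.94

P(B ∩ C) = P(B)·P(C|B) = 0.40 × 0.50 = 0.20
P(A ∪ B ∪ C) = 0.40 + 0.40 + 0.54 − 0.08 − 0.18 − 0.20 + 0.06 = 0.94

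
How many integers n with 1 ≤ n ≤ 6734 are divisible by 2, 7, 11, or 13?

4311

3367 + 962 + 612 + 518 − 481 − 306 − 259 − 87 − 74 − 47 + 43 + 37 + 23 + 6 − 3 = 4311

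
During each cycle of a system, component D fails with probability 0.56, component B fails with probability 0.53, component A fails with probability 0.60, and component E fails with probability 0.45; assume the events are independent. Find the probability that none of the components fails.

0.045496

P(none) = (1 − 0.56) × (1 − 0.53) × (1 − 0.60) × (1 − 0.45) = 0.44 × 0.47 × 0.40 × 0.55 = 0.045496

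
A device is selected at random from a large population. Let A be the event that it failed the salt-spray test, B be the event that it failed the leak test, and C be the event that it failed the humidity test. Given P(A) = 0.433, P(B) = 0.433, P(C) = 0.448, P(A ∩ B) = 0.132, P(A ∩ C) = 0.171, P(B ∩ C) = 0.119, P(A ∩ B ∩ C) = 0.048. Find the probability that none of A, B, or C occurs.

0.060

Using inclusion–exclusion:
P(A ∪ B ∪ C) = 0.433 + 0.433 + 0.448 − 0.132 − 0.171 − 0.119 + 0.048 = 0.940
P(none) = 1 − 0.940 = 0.060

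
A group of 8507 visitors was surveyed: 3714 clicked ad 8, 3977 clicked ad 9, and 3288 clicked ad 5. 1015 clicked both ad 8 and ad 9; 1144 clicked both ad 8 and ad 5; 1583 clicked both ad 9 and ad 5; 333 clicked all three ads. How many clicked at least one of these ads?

7570

Using inclusion–exclusion:
|at least one| = 3714 + 3977 + 3288 − 1015 − 1144 − 1583 + 333 = 7570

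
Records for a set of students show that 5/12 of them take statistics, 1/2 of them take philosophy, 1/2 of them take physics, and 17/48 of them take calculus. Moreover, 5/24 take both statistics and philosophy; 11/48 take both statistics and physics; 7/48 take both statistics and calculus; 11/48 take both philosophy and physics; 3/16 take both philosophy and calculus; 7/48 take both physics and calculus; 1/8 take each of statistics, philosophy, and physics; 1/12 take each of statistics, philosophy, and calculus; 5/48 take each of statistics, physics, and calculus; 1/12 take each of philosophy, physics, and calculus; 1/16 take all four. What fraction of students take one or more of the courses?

23/24

P(union) = 5/12 + 1/2 + 1/2 + 17/48 − 5/24 − 11/48 − 7/48 − 11/48 − 3/16 − 7/48 + 1/8 + 1/12 + 5/48 + 1/12 − 1/16 = 23/24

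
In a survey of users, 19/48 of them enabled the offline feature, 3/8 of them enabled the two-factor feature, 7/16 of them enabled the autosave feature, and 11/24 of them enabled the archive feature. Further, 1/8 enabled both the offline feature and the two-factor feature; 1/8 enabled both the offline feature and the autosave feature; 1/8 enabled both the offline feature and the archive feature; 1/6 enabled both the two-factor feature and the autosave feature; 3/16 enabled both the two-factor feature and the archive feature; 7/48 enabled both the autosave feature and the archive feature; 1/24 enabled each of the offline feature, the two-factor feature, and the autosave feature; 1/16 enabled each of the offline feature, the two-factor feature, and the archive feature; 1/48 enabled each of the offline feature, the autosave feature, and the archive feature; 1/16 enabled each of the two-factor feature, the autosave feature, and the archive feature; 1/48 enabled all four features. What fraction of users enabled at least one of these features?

P(≥1) = 19/48 + 3/8 + 7/16 + 11/24 − 1/8 − 1/8 − 1/8 − 1/6 − 3/16 − 7/48 + 1/24 + 1/16 + 1/48 + 1/16 − 1/48 = 23/24

23/24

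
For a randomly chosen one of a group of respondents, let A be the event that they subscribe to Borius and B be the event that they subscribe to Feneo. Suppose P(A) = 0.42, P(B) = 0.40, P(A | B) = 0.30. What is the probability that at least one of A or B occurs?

0.70

P(A ∩ B) = P(B)·P(A|B) = 0.40 × 0.30 = 0.12
P(A ∪ B) = 0.42 + 0.40 − 0.12 = 0.70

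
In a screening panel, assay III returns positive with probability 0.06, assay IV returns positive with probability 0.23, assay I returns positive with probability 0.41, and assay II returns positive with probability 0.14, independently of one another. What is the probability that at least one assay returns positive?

Independence gives P(none) = ∏(1 − pᵢ).
P(none) = (1 − 0.06) × (1 − 0.23) × (1 − 0.41) × (1 − 0.14) = 0.94 × 0.77 × 0.59 × 0.86 = 0.36725612
P(at least one) = 1 − 0.36725612 = 0.63274388

0.63274388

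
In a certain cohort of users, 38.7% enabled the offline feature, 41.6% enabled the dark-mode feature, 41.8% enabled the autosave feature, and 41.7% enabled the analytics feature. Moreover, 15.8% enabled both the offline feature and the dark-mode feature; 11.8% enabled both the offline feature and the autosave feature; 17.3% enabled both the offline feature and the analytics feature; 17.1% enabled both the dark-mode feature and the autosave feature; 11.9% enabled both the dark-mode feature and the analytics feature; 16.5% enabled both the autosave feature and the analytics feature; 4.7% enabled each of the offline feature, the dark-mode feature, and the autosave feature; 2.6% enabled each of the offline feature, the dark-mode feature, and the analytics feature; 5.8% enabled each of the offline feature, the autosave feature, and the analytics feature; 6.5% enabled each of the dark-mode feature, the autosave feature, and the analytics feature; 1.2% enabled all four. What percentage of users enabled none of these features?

8.2%

P(union) = 38.7 + 41.6 + 41.8 + 41.7 − 15.8 − 11.8 − 17.3 − 17.1 − 11.9 − 16.5 + 4.7 + 2.6 + 5.8 + 6.5 − 1.2 = 91.8%
P(none) = 100% − 91.8% = 8.2%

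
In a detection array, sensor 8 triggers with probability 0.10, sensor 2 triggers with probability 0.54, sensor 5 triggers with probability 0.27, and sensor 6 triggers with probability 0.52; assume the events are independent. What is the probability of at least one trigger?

0.8549344

P(none) = (1 − 0.10) × (1 − 0.54) × (1 − 0.27) × (1 − 0.52) = 0.90 × 0.46 × 0.73 × 0.48 = 0.1450656
P(at least one) = 1 − 0.1450656 = 0.8549344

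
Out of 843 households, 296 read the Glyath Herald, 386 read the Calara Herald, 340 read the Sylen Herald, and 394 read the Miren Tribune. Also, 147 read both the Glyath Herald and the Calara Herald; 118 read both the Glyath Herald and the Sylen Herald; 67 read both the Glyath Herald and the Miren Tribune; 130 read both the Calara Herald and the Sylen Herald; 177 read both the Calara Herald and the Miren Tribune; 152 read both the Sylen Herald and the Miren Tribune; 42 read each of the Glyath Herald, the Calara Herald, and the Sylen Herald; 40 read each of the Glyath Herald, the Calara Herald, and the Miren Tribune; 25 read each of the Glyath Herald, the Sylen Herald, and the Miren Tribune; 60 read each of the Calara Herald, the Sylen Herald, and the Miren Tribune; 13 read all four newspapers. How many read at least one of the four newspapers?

779

Inclusion–exclusion gives
N(≥1) = 296 + 386 + 340 + 394 − 147 − 118 − 67 − 130 − 177 − 152 + 42 + 40 + 25 + 60 − 13 = 779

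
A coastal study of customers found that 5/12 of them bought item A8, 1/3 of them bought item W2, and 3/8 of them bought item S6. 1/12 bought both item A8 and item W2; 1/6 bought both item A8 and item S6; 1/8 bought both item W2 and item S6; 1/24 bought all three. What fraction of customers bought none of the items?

5/24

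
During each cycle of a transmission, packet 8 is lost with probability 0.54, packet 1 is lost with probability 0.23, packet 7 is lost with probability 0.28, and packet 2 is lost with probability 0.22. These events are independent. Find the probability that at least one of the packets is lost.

0.80108128

P(none) = (1 − 0.54) × (1 − 0.23) × (1 − 0.28) × (1 − 0.22) = 0.46 × 0.77 × 0.72 × 0.78 = 0.19891872
P(at least one) = 1 − 0.19891872 = 0.80108128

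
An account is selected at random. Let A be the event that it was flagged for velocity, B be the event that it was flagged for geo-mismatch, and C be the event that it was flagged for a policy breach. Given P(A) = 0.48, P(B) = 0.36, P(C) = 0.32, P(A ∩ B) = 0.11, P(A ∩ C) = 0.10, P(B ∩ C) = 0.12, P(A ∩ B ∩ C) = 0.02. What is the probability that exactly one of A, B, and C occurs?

Using the inclusion–exclusion count for exactly one event:
P(exactly one) = 0.48 + 0.36 + 0.32 − 2·0.11 − 2·0.10 − 2·0.12 + 3·0.02 = 0.56

0.56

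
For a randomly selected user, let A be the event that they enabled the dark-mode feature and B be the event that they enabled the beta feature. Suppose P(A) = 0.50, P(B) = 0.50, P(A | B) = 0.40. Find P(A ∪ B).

P(A ∩ B) = P(B)·P(A|B) = 0.50 × 0.40 = 0.20
P(A ∪ B) = 0.50 + 0.50 − 0.20 = 0.80

0.80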